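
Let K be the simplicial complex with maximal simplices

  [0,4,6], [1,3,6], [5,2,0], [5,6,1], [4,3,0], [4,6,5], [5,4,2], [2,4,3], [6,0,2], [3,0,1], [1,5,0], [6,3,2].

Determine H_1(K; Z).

H_1 = Z/2.

We work with the vertex ordering 0 < 1 < 2 < 3 < 4 < 5 < 6. The simplices of K, each written with vertices in increasing order, are:

  0-simplices (7): [0], [1], [2], [3], [4], [5], [6]
  1-simplices (18): [0,1], [0,2], [0,3], [0,4], [0,5], [0,6], [1,3], [1,5], [1,6], [2,3], [2,4], [2,5], [2,6], [3,4], [3,6], [4,5], [4,6], [5,6]
  2-simplices (12): [0,1,3], [0,1,5], [0,2,5], [0,2,6], [0,3,4], [0,4,6], [1,3,6], [1,5,6], [2,3,4], [2,3,6], [2,4,5], [4,5,6]

giving chain groups C_0 ≅ Z^7, C_1 ≅ Z^18, C_2 ≅ Z^12.

Boundary ∂_1: C_1 → C_0 maps an edge to its endpoints' difference, ∂[p,q] = q − p. For instance
  ∂[4,5] = [5] − [4].
The 7×18 boundary matrix has rank 6 and Smith normal form diag(1,1,1,1,1,1).

The boundary map ∂_2: C_2 → C_1 sends each 2-simplex [p,q,r] to [q,r] − [p,r] + [p,q]. For instance
  ∂[0,3,4] = [3,4] − [0,4] + [0,3],
  ∂[2,3,4] = [3,4] − [2,4] + [2,3].
The resulting 18×12 matrix has rank 12, and its Smith normal form has invariant factors (1,1,1,1,1,1,1,1,1,1,1,2).

Computing H_k = (kernel of ∂_k) / (image of ∂_{k+1}):

  H_1: rank ker ∂_1 − rank ∂_2 = (18 − 6) − 12 = 0, and ∂_2 has invariant factor 2 > 1, so H_1 = Z/2.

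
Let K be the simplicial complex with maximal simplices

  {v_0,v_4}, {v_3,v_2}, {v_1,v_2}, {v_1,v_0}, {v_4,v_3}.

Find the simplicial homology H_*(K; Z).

We work with the vertex ordering v_0 < v_1 < v_2 < v_3 < v_4. The simplices of K, each written with vertices in increasing order, are:

  0-simplices (5): [v_0], [v_1], [v_2], [v_3], [v_4]
  1-simplices (5): [v_0,v_1], [v_0,v_4], [v_1,v_2], [v_2,v_3], [v_3,v_4]

Hence C_0 ≅ Z^5, C_1 ≅ Z^5.

∂_1: C_1 → C_0 maps an edge to its endpoints' difference, ∂[p,q] = q − p. For instance
  ∂[v_1,v_2] = [v_2] − [v_1].
As a 5×5 matrix over Z this has rank 4, with invariant factors (1,1,1,1).

Reading off H_k = ker ∂_k / im ∂_{k+1}:

  H_0: rank C_0 − rank ∂_1 = 5 − 4 = 1, and the invariant factors of ∂_1 are all 1, so H_0 = Z.
  H_1: rank ker ∂_1 − rank ∂_2 = (5 − 4) − 0 = 1, and there is no ∂_2, so H_1 = Z.

As a check, the Euler characteristic is 5 − 5 = 0, which agrees with 1 − 1 = 0.

H_0 = Z,  H_1 = Z.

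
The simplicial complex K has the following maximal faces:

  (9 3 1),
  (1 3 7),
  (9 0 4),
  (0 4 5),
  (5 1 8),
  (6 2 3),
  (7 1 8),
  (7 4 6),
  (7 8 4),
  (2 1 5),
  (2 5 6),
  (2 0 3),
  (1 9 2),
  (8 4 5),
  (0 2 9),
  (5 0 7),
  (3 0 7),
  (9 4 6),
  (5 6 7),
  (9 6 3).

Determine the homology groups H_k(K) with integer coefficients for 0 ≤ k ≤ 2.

Take the total order 0 < 1 < 2 < 3 < 4 < 5 < 6 < 7 < 8 < 9 on the vertex set. Then K (dimension 2) consists of the simplices:

  0-simplices (10): [0], [1], [2], [3], [4], [5], [6], [7], [8], [9]
  1-simplices (30): (30 of them)
  2-simplices (20): (20 of them)

giving chain groups C_0 ≅ Z^10, C_1 ≅ Z^30, C_2 ≅ Z^20.

The boundary map ∂_1: C_1 → C_0 sends each edge [p,q] (with p < q) to q − p. For instance
  ∂[4,7] = [7] − [4].
This gives a 10×30 integer matrix of rank 9; reducing to Smith normal form yields diagonal entries (1,1,1,1,1,1,1,1,1).

Boundary ∂_2: C_2 → C_1 acts by ∂[p,q,r] = [q,r] − [p,r] + [p,q]. For instance
  ∂[1,3,7] = [3,7] − [1,7] + [1,3],
  ∂[4,6,7] = [6,7] − [4,7] + [4,6].
As a 30×20 matrix over Z this has rank 20, with invariant factors (1,1,1,1,1,1,1,1,1,1,1,1,1,1,1,1,1,1,1,2).

From H_k ≅ ker(∂_k) / im(∂_{k+1}) we obtain:

  H_0: rank C_0 − rank ∂_1 = 10 − 9 = 1, and the invariant factors of ∂_1 are all 1, so H_0 ≅ Z.
  H_1: rank ker ∂_1 − rank ∂_2 = (30 − 9) − 20 = 1, and ∂_2 has invariant factor 2 > 1, so H_1 ≅ Z ⊕ Z/2.
  H_2: rank ker ∂_2 − rank ∂_3 = (20 − 20) − 0 = 0, and there is no ∂_3, so H_2 ≅ 0.

H_0 ≅ Z,  H_1 ≅ Z ⊕ Z/2,  H_2 = 0.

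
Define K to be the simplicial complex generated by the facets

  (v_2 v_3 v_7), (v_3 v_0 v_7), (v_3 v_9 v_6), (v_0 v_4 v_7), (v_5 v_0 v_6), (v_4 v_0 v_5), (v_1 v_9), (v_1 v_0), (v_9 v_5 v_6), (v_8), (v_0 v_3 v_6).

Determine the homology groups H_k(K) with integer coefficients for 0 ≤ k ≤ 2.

Take the total order v_0 < v_1 < v_2 < v_3 < v_4 < v_5 < v_6 < v_7 < v_8 < v_9 on the vertex set. Then K (dimension 2) consists of the simplices:

  0-simplices (10): [v_0], [v_1], [v_2], [v_3], [v_4], [v_5], [v_6], [v_7], [v_8], [v_9]
  1-simplices (17): (17 of them)
  2-simplices (8): [v_0,v_3,v_6], [v_0,v_3,v_7], [v_0,v_4,v_5], [v_0,v_4,v_7], [v_0,v_5,v_6], [v_2,v_3,v_7], [v_3,v_6,v_9], [v_5,v_6,v_9]

giving chain groups C_0 ≅ Z^10, C_1 ≅ Z^17, C_2 ≅ Z^8.

∂_1: C_1 → C_0 is given by ∂[p,q] = [q] − [p]. For instance
  ∂[v_2,v_3] = [v_3] − [v_2].
The resulting 10×17 matrix has rank 8, and its Smith normal form has invariant factors (1,1,1,1,1,1,1,1).

Boundary ∂_2: C_2 → C_1 maps a triangle to the signed sum of its edges. For instance
  ∂[v_0,v_4,v_5] = [v_4,v_5] − [v_0,v_5] + [v_0,v_4],
  ∂[v_0,v_3,v_6] = [v_3,v_6] − [v_0,v_6] + [v_0,v_3].
The 17×8 boundary matrix has rank 8 and Smith normal form diag(1,1,1,1,1,1,1,1).

From H_k ≅ ker(∂_k) / im(∂_{k+1}) we obtain:

  H_0: rank C_0 − rank ∂_1 = 10 − 8 = 2, and the invariant factors of ∂_1 are all 1, so H_0 = Z^2.
  H_1: rank ker ∂_1 − rank ∂_2 = (17 − 8) − 8 = 1, and the invariant factors of ∂_2 are all 1, so H_1 = Z.
  H_2: rank ker ∂_2 − rank ∂_3 = (8 − 8) − 0 = 0, and there is no ∂_3, so H_2 = 0.

H_0 = Z^2,  H_1 = Z,  H_2 = 0.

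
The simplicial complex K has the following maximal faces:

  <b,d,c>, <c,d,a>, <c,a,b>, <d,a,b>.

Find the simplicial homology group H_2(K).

K has 4 vertices, 6 edges, 4 triangles.
rank ∂_2 = 3, rank ∂_3 = 0 ⇒ b_2 = 4 − 3 − 0 = 1. So H_2 ≅ Z.

H_2 = Z.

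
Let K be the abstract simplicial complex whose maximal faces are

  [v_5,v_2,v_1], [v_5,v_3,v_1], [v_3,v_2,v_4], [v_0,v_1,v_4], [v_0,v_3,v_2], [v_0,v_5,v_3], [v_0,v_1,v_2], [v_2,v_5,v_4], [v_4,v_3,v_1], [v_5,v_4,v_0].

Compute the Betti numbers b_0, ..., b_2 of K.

b_0 = 1, b_1 = 0, b_2 = 0.

Take the total order v_0 < v_1 < v_2 < v_3 < v_4 < v_5 on the vertex set. Then K (dimension 2) consists of the simplices:

  0-simplices (6): [v_0], [v_1], [v_2], [v_3], [v_4], [v_5]
  1-simplices (15): (15 of them)
  2-simplices (10): [v_0,v_1,v_2], [v_0,v_1,v_4], [v_0,v_2,v_3], [v_0,v_3,v_5], [v_0,v_4,v_5], [v_1,v_2,v_5], [v_1,v_3,v_4], [v_1,v_3,v_5], [v_2,v_3,v_4], [v_2,v_4,v_5]

so the chain groups are C_0 ≅ Z^6, C_1 ≅ Z^15, C_2 ≅ Z^10.

The boundary map ∂_1: C_1 → C_0 is given by ∂[p,q] = [q] − [p]. For instance
  ∂[v_0,v_5] = [v_5] − [v_0].
This gives a 6×15 integer matrix of rank 5; reducing to Smith normal form yields diagonal entries (1,1,1,1,1).

Boundary ∂_2: C_2 → C_1 sends each 2-simplex [p,q,r] to [q,r] − [p,r] + [p,q]. For instance
  ∂[v_1,v_3,v_4] = [v_3,v_4] − [v_1,v_4] + [v_1,v_3],
  ∂[v_0,v_1,v_2] = [v_1,v_2] − [v_0,v_2] + [v_0,v_1].
This gives a 15×10 integer matrix of rank 10; reducing to Smith normal form yields diagonal entries (1,1,1,1,1,1,1,1,1,2).

Now H_k = ker ∂_k / im ∂_{k+1}, so:

  H_0: rank C_0 − rank ∂_1 = 6 − 5 = 1, and the invariant factors of ∂_1 are all 1, so H_0 ≅ Z.
  H_1: rank ker ∂_1 − rank ∂_2 = (15 − 5) − 10 = 0, and ∂_2 has invariant factor 2 > 1, so H_1 ≅ Z/2Z.
  H_2: rank ker ∂_2 − rank ∂_3 = (10 − 10) − 0 = 0, and there is no ∂_3, so H_2 ≅ 0.

As a check, the Euler characteristic is 6 − 15 + 10 = 1, which agrees with 1 − 0 + 0 = 1.

Hence the Betti numbers are b_0 = 1, b_1 = 0, b_2 = 0.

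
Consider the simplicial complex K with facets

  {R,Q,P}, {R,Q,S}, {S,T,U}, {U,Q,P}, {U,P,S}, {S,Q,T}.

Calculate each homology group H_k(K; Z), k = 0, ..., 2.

Order the vertices as P < Q < R < S < T < U. Listing each simplex with vertices in this order, K has dimension 2 with simplices:

  0-simplices (6): P, Q, R, S, T, U
  1-simplices (12): PQ, PR, PS, PU, QR, QS, QT, QU, RS, ST, SU, TU
  2-simplices (6): PQR, PQU, PSU, QRS, QST, STU

Hence C_0 ≅ Z^6, C_1 ≅ Z^12, C_2 ≅ Z^6.

Boundary ∂_1: C_1 → C_0 maps an edge to its endpoints' difference, ∂[p,q] = q − p. For instance
  ∂SU = U − S.
The resulting 6×12 matrix has rank 5, and its Smith normal form has invariant factors (1,1,1,1,1).

The boundary map ∂_2: C_2 → C_1 maps a triangle to the signed sum of its edges. For instance
  ∂PQR = QR − PR + PQ,
  ∂QRS = RS − QS + QR.
As a 12×6 matrix over Z this has rank 6, with invariant factors (1,1,1,1,1,1).

Computing H_k = (kernel of ∂_k) / (image of ∂_{k+1}):

  H_0: rank C_0 − rank ∂_1 = 6 − 5 = 1, and the invariant factors of ∂_1 are all 1, so H_0 = Z.
  H_1: rank ker ∂_1 − rank ∂_2 = (12 − 5) − 6 = 1, and the invariant factors of ∂_2 are all 1, so H_1 = Z.
  H_2: rank ker ∂_2 − rank ∂_3 = (6 − 6) − 0 = 0, and there is no ∂_3, so H_2 = 0.

As a check, the Euler characteristic is 6 − 12 + 6 = 0, which agrees with 1 − 1 + 0 = 0.
(K is a triangulation of the cylinder S^1 x I.)

H_0 = Z,  H_1 = Z,  H_2 = 0.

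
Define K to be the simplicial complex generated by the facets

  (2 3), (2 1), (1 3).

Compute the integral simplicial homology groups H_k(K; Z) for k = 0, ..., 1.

H_0 ≅ Z,  H_1 ≅ Z.

K has 3 vertices, 3 edges.
rank ∂_0 = 0, rank ∂_1 = 2 ⇒ b_0 = 3 − 0 − 2 = 1; all invariant factors of ∂_1 are 1 so no torsion. So H_0 = Z.
rank ∂_1 = 2, rank ∂_2 = 0 ⇒ b_1 = 3 − 2 − 0 = 1. So H_1 = Z.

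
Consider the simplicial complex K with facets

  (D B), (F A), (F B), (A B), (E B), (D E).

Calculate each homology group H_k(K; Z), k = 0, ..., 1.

H_0 ≅ Z,  H_1 ≅ Z^2.

Order the vertices as A < B < D < E < F. Listing each simplex with vertices in this order, K has dimension 1 with simplices:

  0-simplices (5): A, B, D, E, F
  1-simplices (6): AB, AF, BD, BE, BF, DE

so the chain groups are C_0 ≅ Z^5, C_1 ≅ Z^6.

Boundary ∂_1: C_1 → C_0 is given by ∂[p,q] = [q] − [p].
As a 5×6 matrix over Z this has rank 4, with invariant factors (1,1,1,1).

Now H_k = ker ∂_k / im ∂_{k+1}, so:

  H_0: rank C_0 − rank ∂_1 = 5 − 4 = 1, and the invariant factors of ∂_1 are all 1, so H_0 = Z.
  H_1: rank ker ∂_1 − rank ∂_2 = (6 − 4) − 0 = 2, and there is no ∂_2, so H_1 = Z^2.

As a check, the Euler characteristic is 5 − 6 = -1, which agrees with 1 − 2 = -1.
(K is a triangulation of a wedge of 2 circles.)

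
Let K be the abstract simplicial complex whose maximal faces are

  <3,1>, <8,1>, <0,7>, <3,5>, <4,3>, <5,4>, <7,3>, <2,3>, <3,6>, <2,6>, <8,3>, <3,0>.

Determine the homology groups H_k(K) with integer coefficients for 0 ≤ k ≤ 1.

H_0 = Z,  H_1 = Z^4.

K has 9 vertices, 12 edges.
rank ∂_0 = 0, rank ∂_1 = 8 ⇒ b_0 = 9 − 0 − 8 = 1; all invariant factors of ∂_1 are 1 so no torsion. So H_0 ≅ Z.
rank ∂_1 = 8, rank ∂_2 = 0 ⇒ b_1 = 12 − 8 − 0 = 4. So H_1 ≅ Z^4.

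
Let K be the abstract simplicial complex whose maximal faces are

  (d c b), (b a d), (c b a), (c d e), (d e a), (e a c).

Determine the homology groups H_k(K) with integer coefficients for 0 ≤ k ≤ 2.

K has 5 vertices, 9 edges, 6 triangles.
rank ∂_0 = 0, rank ∂_1 = 4 ⇒ b_0 = 5 − 0 − 4 = 1; all invariant factors of ∂_1 are 1 so no torsion. So H_0 = Z.
rank ∂_1 = 4, rank ∂_2 = 5 ⇒ b_1 = 9 − 4 − 5 = 0; all invariant factors of ∂_2 are 1 so no torsion. So H_1 = 0.
rank ∂_2 = 5, rank ∂_3 = 0 ⇒ b_2 = 6 − 5 − 0 = 1. So H_2 = Z.

H_0 = Z,  H_1 = 0,  H_2 = Z.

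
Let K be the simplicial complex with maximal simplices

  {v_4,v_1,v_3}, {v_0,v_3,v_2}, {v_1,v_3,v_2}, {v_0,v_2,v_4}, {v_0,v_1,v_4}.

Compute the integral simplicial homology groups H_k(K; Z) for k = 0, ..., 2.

H_0 = Z,  H_1 = Z,  H_2 = 0.

Take the total order v_0 < v_1 < v_2 < v_3 < v_4 on the vertex set. Then K (dimension 2) consists of the simplices:

  0-simplices (5): [v_0], [v_1], [v_2], [v_3], [v_4]
  1-simplices (10): [v_0,v_1], [v_0,v_2], [v_0,v_3], [v_0,v_4], [v_1,v_2], [v_1,v_3], [v_1,v_4], [v_2,v_3], [v_2,v_4], [v_3,v_4]
  2-simplices (5): [v_0,v_1,v_4], [v_0,v_2,v_3], [v_0,v_2,v_4], [v_1,v_2,v_3], [v_1,v_3,v_4]

so the chain groups are C_0 ≅ Z^5, C_1 ≅ Z^10, C_2 ≅ Z^5.

∂_1: C_1 → C_0 sends each edge [p,q] (with p < q) to q − p.
This gives a 5×10 integer matrix of rank 4; reducing to Smith normal form yields diagonal entries (1,1,1,1).

∂_2: C_2 → C_1 acts by ∂[p,q,r] = [q,r] − [p,r] + [p,q]. For instance
  ∂[v_0,v_1,v_4] = [v_1,v_4] − [v_0,v_4] + [v_0,v_1],
  ∂[v_0,v_2,v_3] = [v_2,v_3] − [v_0,v_3] + [v_0,v_2].
This gives a 10×5 integer matrix of rank 5; reducing to Smith normal form yields diagonal entries (1,1,1,1,1).

Reading off H_k = ker ∂_k / im ∂_{k+1}:

  H_0: rank C_0 − rank ∂_1 = 5 − 4 = 1, and the invariant factors of ∂_1 are all 1, so H_0 = Z.
  H_1: rank ker ∂_1 − rank ∂_2 = (10 − 4) − 5 = 1, and the invariant factors of ∂_2 are all 1, so H_1 = Z.
  H_2: rank ker ∂_2 − rank ∂_3 = (5 − 5) − 0 = 0, and there is no ∂_3, so H_2 = 0.

As a check, the Euler characteristic is 5 − 10 + 5 = 0, which agrees with 1 − 1 + 0 = 0.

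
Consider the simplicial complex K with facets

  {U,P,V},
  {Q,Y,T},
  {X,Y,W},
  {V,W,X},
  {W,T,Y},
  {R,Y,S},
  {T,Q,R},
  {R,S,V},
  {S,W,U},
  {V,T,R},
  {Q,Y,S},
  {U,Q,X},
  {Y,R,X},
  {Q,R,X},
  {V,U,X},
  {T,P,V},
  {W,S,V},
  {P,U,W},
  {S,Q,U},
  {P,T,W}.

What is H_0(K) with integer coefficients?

We work with the vertex ordering P < Q < R < S < T < U < V < W < X < Y. The simplices of K, each written with vertices in increasing order, are:

  0-simplices (10): P, Q, R, S, T, U, V, W, X, Y
  1-simplices (30): PT, PU, PV, PW, QR, QS, QT, QU, QX, QY, RS, RT, RV, RX, RY, SU, SV, SW, SY, TV, TW, TY, UV, UW, UX, VW, VX, WX, WY, XY
  2-simplices (20): PTV, PTW, PUV, PUW, QRT, QRX, QSU, QSY, QTY, QUX, RSV, RSY, RTV, RXY, SUW, SVW, TWY, UVX, VWX, WXY

giving chain groups C_0 ≅ Z^10, C_1 ≅ Z^30, C_2 ≅ Z^20.

The boundary map ∂_1: C_1 → C_0 is given by ∂[p,q] = [q] − [p]. For instance
  ∂UW = W − U.
The 10×30 boundary matrix has rank 9 and Smith normal form diag(1,1,1,1,1,1,1,1,1).

Boundary ∂_2: C_2 → C_1 sends each 2-simplex [p,q,r] to [q,r] − [p,r] + [p,q]. For instance
  ∂QRT = RT − QT + QR,
  ∂PTW = TW − PW + PT.
As a 30×20 matrix over Z this has rank 20, with invariant factors (1,1,1,1,1,1,1,1,1,1,1,1,1,1,1,1,1,1,1,2).

Computing H_k = (kernel of ∂_k) / (image of ∂_{k+1}):

  H_0: rank C_0 − rank ∂_1 = 10 − 9 = 1, and the invariant factors of ∂_1 are all 1, so H_0 = Z.

H_0 ≅ Z.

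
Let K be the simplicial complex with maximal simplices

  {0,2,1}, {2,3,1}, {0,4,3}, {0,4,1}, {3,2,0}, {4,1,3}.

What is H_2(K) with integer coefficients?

H_2 = Z.

Take the total order 0 < 1 < 2 < 3 < 4 on the vertex set. Then K (dimension 2) consists of the simplices:

  0-simplices (5): [0], [1], [2], [3], [4]
  1-simplices (9): [0,1], [0,2], [0,3], [0,4], [1,2], [1,3], [1,4], [2,3], [3,4]
  2-simplices (6): [0,1,2], [0,1,4], [0,2,3], [0,3,4], [1,2,3], [1,3,4]

so the chain groups are C_0 ≅ Z^5, C_1 ≅ Z^9, C_2 ≅ Z^6.

∂_1: C_1 → C_0 sends each edge [p,q] (with p < q) to q − p. For instance
  ∂[1,3] = [3] − [1].
The resulting 5×9 matrix has rank 4, and its Smith normal form has invariant factors (1,1,1,1).

The boundary map ∂_2: C_2 → C_1 acts by ∂[p,q,r] = [q,r] − [p,r] + [p,q]. For instance
  ∂[1,3,4] = [3,4] − [1,4] + [1,3],
  ∂[0,3,4] = [3,4] − [0,4] + [0,3].
The resulting 9×6 matrix has rank 5, and its Smith normal form has invariant factors (1,1,1,1,1).

Reading off H_k = ker ∂_k / im ∂_{k+1}:

  H_2: rank ker ∂_2 − rank ∂_3 = (6 − 5) − 0 = 1, and there is no ∂_3, so H_2 ≅ Z.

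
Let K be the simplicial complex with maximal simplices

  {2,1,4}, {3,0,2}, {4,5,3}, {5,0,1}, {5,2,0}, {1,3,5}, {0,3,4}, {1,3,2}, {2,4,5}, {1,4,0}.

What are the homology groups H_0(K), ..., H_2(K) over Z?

H_0 ≅ Z,  H_1 ≅ Z/2Z,  H_2 = 0.

Order the vertices as 0 < 1 < 2 < 3 < 4 < 5. Listing each simplex with vertices in this order, K has dimension 2 with simplices:

  0-simplices (6): [0], [1], [2], [3], [4], [5]
  1-simplices (15): [0,1], [0,2], [0,3], [0,4], [0,5], [1,2], [1,3], [1,4], [1,5], [2,3], [2,4], [2,5], [3,4], [3,5], [4,5]
  2-simplices (10): [0,1,4], [0,1,5], [0,2,3], [0,2,5], [0,3,4], [1,2,3], [1,2,4], [1,3,5], [2,4,5], [3,4,5]

giving chain groups C_0 ≅ Z^6, C_1 ≅ Z^15, C_2 ≅ Z^10.

The boundary map ∂_1: C_1 → C_0 maps an edge to its endpoints' difference, ∂[p,q] = q − p. For instance
  ∂[1,4] = [4] − [1].
This gives a 6×15 integer matrix of rank 5; reducing to Smith normal form yields diagonal entries (1,1,1,1,1).

∂_2: C_2 → C_1 maps a triangle to the signed sum of its edges. For instance
  ∂[2,4,5] = [4,5] − [2,5] + [2,4],
  ∂[1,3,5] = [3,5] − [1,5] + [1,3].
This gives a 15×10 integer matrix of rank 10; reducing to Smith normal form yields diagonal entries (1,1,1,1,1,1,1,1,1,2).

Now H_k = ker ∂_k / im ∂_{k+1}, so:

  H_0: rank C_0 − rank ∂_1 = 6 − 5 = 1, and the invariant factors of ∂_1 are all 1, so H_0 = Z.
  H_1: rank ker ∂_1 − rank ∂_2 = (15 − 5) − 10 = 0, and ∂_2 has invariant factor 2 > 1, so H_1 = Z/2Z.
  H_2: rank ker ∂_2 − rank ∂_3 = (10 − 10) − 0 = 0, and there is no ∂_3, so H_2 = 0.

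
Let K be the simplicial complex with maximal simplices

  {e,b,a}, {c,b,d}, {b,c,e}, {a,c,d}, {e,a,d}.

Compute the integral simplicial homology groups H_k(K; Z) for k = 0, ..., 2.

Order the vertices as a < b < c < d < e. Listing each simplex with vertices in this order, K has dimension 2 with simplices:

  0-simplices (5): a, b, c, d, e
  1-simplices (10): ab, ac, ad, ae, bc, bd, be, cd, ce, de
  2-simplices (5): abe, acd, ade, bcd, bce

Hence C_0 ≅ Z^5, C_1 ≅ Z^10, C_2 ≅ Z^5.

The boundary map ∂_1: C_1 → C_0 maps an edge to its endpoints' difference, ∂[p,q] = q − p. For instance
  ∂de = e − d.
The 5×10 boundary matrix has rank 4 and Smith normal form diag(1,1,1,1).

The boundary map ∂_2: C_2 → C_1 acts by ∂[p,q,r] = [q,r] − [p,r] + [p,q]. For instance
  ∂acd = cd − ad + ac,
  ∂bcd = cd − bd + bc.
The 10×5 boundary matrix has rank 5 and Smith normal form diag(1,1,1,1,1).

Now H_k = ker ∂_k / im ∂_{k+1}, so:

  H_0: rank C_0 − rank ∂_1 = 5 − 4 = 1, and the invariant factors of ∂_1 are all 1, so H_0 ≅ Z.
  H_1: rank ker ∂_1 − rank ∂_2 = (10 − 4) − 5 = 1, and the invariant factors of ∂_2 are all 1, so H_1 ≅ Z.
  H_2: rank ker ∂_2 − rank ∂_3 = (5 − 5) − 0 = 0, and there is no ∂_3, so H_2 ≅ 0.

As a check, the Euler characteristic is 5 − 10 + 5 = 0, which agrees with 1 − 1 + 0 = 0.

H_0 ≅ Z,  H_1 ≅ Z,  H_2 = 0.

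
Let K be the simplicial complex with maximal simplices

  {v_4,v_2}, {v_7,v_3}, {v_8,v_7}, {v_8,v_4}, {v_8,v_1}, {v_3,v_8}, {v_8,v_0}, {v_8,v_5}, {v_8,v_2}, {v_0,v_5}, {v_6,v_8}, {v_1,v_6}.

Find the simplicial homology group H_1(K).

We work with the vertex ordering v_0 < v_1 < v_2 < v_3 < v_4 < v_5 < v_6 < v_7 < v_8. The simplices of K, each written with vertices in increasing order, are:

  0-simplices (9): [v_0], [v_1], [v_2], [v_3], [v_4], [v_5], [v_6], [v_7], [v_8]
  1-simplices (12): [v_0,v_5], [v_0,v_8], [v_1,v_6], [v_1,v_8], [v_2,v_4], [v_2,v_8], [v_3,v_7], [v_3,v_8], [v_4,v_8], [v_5,v_8], [v_6,v_8], [v_7,v_8]

Hence C_0 ≅ Z^9, C_1 ≅ Z^12.

The boundary map ∂_1: C_1 → C_0 is given by ∂[p,q] = [q] − [p].
This gives a 9×12 integer matrix of rank 8; reducing to Smith normal form yields diagonal entries (1,1,1,1,1,1,1,1).

Now H_k = ker ∂_k / im ∂_{k+1}, so:

  H_1: rank ker ∂_1 − rank ∂_2 = (12 − 8) − 0 = 4, and there is no ∂_2, so H_1 = Z^4.

(K is a triangulation of a wedge of 4 circles.)

H_1 = Z^4.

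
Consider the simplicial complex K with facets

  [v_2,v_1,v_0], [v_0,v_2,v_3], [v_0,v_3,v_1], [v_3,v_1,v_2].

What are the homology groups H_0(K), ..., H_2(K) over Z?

We work with the vertex ordering v_0 < v_1 < v_2 < v_3. The simplices of K, each written with vertices in increasing order, are:

  0-simplices (4): [v_0], [v_1], [v_2], [v_3]
  1-simplices (6): [v_0,v_1], [v_0,v_2], [v_0,v_3], [v_1,v_2], [v_1,v_3], [v_2,v_3]
  2-simplices (4): [v_0,v_1,v_2], [v_0,v_1,v_3], [v_0,v_2,v_3], [v_1,v_2,v_3]

Hence C_0 ≅ Z^4, C_1 ≅ Z^6, C_2 ≅ Z^4.

∂_1: C_1 → C_0 maps an edge to its endpoints' difference, ∂[p,q] = q − p. For instance
  ∂[v_0,v_2] = [v_2] − [v_0].
The 4×6 boundary matrix has rank 3 and Smith normal form diag(1,1,1).

The boundary map ∂_2: C_2 → C_1 sends each 2-simplex [p,q,r] to [q,r] − [p,r] + [p,q]. For instance
  ∂[v_0,v_1,v_3] = [v_1,v_3] − [v_0,v_3] + [v_0,v_1],
  ∂[v_1,v_2,v_3] = [v_2,v_3] − [v_1,v_3] + [v_1,v_2].
As a 6×4 matrix over Z this has rank 3, with invariant factors (1,1,1).

Computing H_k = (kernel of ∂_k) / (image of ∂_{k+1}):

  H_0: rank C_0 − rank ∂_1 = 4 − 3 = 1, and the invariant factors of ∂_1 are all 1, so H_0 ≅ Z.
  H_1: rank ker ∂_1 − rank ∂_2 = (6 − 3) − 3 = 0, and the invariant factors of ∂_2 are all 1, so H_1 ≅ 0.
  H_2: rank ker ∂_2 − rank ∂_3 = (4 − 3) − 0 = 1, and there is no ∂_3, so H_2 ≅ Z.

(K is a triangulation of the 2-sphere S^2.)

H_0 ≅ Z,  H_1 = 0,  H_2 ≅ Z.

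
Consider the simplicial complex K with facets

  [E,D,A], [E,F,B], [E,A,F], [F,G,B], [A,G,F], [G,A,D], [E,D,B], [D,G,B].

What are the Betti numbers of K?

b_0 = 1, b_1 = 0, b_2 = 1.

We work with the vertex ordering A < B < D < E < F < G. The simplices of K, each written with vertices in increasing order, are:

  0-simplices (6): A, B, D, E, F, G
  1-simplices (12): AD, AE, AF, AG, BD, BE, BF, BG, DE, DG, EF, FG
  2-simplices (8): ADE, ADG, AEF, AFG, BDE, BDG, BEF, BFG

giving chain groups C_0 ≅ Z^6, C_1 ≅ Z^12, C_2 ≅ Z^8.

The boundary map ∂_1: C_1 → C_0 maps an edge to its endpoints' difference, ∂[p,q] = q − p. For instance
  ∂AG = G − A.
The 6×12 boundary matrix has rank 5 and Smith normal form diag(1,1,1,1,1).

Boundary ∂_2: C_2 → C_1 maps a triangle to the signed sum of its edges. For instance
  ∂BFG = FG − BG + BF,
  ∂BEF = EF − BF + BE.
This gives a 12×8 integer matrix of rank 7; reducing to Smith normal form yields diagonal entries (1,1,1,1,1,1,1).

Now H_k = ker ∂_k / im ∂_{k+1}, so:

  H_0: rank C_0 − rank ∂_1 = 6 − 5 = 1, and the invariant factors of ∂_1 are all 1, so H_0 = Z.
  H_1: rank ker ∂_1 − rank ∂_2 = (12 − 5) − 7 = 0, and the invariant factors of ∂_2 are all 1, so H_1 = 0.
  H_2: rank ker ∂_2 − rank ∂_3 = (8 − 7) − 0 = 1, and there is no ∂_3, so H_2 = Z.

(K is a triangulation of the 2-sphere S^2.)

Hence the Betti numbers are b_0 = 1, b_1 = 0, b_2 = 1.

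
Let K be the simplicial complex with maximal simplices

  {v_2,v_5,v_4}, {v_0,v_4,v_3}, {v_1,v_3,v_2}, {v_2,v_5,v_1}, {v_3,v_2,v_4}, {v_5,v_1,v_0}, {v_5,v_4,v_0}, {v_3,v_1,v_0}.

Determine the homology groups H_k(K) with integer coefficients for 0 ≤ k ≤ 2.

Take the total order v_0 < v_1 < v_2 < v_3 < v_4 < v_5 on the vertex set. Then K (dimension 2) consists of the simplices:

  0-simplices (6): [v_0], [v_1], [v_2], [v_3], [v_4], [v_5]
  1-simplices (12): [v_0,v_1], [v_0,v_3], [v_0,v_4], [v_0,v_5], [v_1,v_2], [v_1,v_3], [v_1,v_5], [v_2,v_3], [v_2,v_4], [v_2,v_5], [v_3,v_4], [v_4,v_5]
  2-simplices (8): [v_0,v_1,v_3], [v_0,v_1,v_5], [v_0,v_3,v_4], [v_0,v_4,v_5], [v_1,v_2,v_3], [v_1,v_2,v_5], [v_2,v_3,v_4], [v_2,v_4,v_5]

Hence C_0 ≅ Z^6, C_1 ≅ Z^12, C_2 ≅ Z^8.

Boundary ∂_1: C_1 → C_0 maps an edge to its endpoints' difference, ∂[p,q] = q − p. For instance
  ∂[v_4,v_5] = [v_5] − [v_4].
The resulting 6×12 matrix has rank 5, and its Smith normal form has invariant factors (1,1,1,1,1).

Boundary ∂_2: C_2 → C_1 maps a triangle to the signed sum of its edges. For instance
  ∂[v_0,v_1,v_3] = [v_1,v_3] − [v_0,v_3] + [v_0,v_1],
  ∂[v_0,v_3,v_4] = [v_3,v_4] − [v_0,v_4] + [v_0,v_3].
This gives a 12×8 integer matrix of rank 7; reducing to Smith normal form yields diagonal entries (1,1,1,1,1,1,1).

Now H_k = ker ∂_k / im ∂_{k+1}, so:

  H_0: rank C_0 − rank ∂_1 = 6 − 5 = 1, and the invariant factors of ∂_1 are all 1, so H_0 ≅ Z.
  H_1: rank ker ∂_1 − rank ∂_2 = (12 − 5) − 7 = 0, and the invariant factors of ∂_2 are all 1, so H_1 ≅ 0.
  H_2: rank ker ∂_2 − rank ∂_3 = (8 − 7) − 0 = 1, and there is no ∂_3, so H_2 ≅ Z.

H_0 ≅ Z,  H_1 = 0,  H_2 ≅ Z.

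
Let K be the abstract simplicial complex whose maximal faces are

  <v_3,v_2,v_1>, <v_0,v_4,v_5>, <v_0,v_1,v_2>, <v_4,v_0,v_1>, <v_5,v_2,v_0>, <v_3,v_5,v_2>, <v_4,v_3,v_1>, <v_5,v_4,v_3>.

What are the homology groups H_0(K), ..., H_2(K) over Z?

H_0 ≅ Z,  H_1 = 0,  H_2 ≅ Z.

Take the total order v_0 < v_1 < v_2 < v_3 < v_4 < v_5 on the vertex set. Then K (dimension 2) consists of the simplices:

  0-simplices (6): [v_0], [v_1], [v_2], [v_3], [v_4], [v_5]
  1-simplices (12): [v_0,v_1], [v_0,v_2], [v_0,v_4], [v_0,v_5], [v_1,v_2], [v_1,v_3], [v_1,v_4], [v_2,v_3], [v_2,v_5], [v_3,v_4], [v_3,v_5], [v_4,v_5]
  2-simplices (8): [v_0,v_1,v_2], [v_0,v_1,v_4], [v_0,v_2,v_5], [v_0,v_4,v_5], [v_1,v_2,v_3], [v_1,v_3,v_4], [v_2,v_3,v_5], [v_3,v_4,v_5]

giving chain groups C_0 ≅ Z^6, C_1 ≅ Z^12, C_2 ≅ Z^8.

Boundary ∂_1: C_1 → C_0 is given by ∂[p,q] = [q] − [p]. For instance
  ∂[v_0,v_5] = [v_5] − [v_0].
The 6×12 boundary matrix has rank 5 and Smith normal form diag(1,1,1,1,1).

∂_2: C_2 → C_1 acts by ∂[p,q,r] = [q,r] − [p,r] + [p,q]. For instance
  ∂[v_3,v_4,v_5] = [v_4,v_5] − [v_3,v_5] + [v_3,v_4],
  ∂[v_0,v_1,v_2] = [v_1,v_2] − [v_0,v_2] + [v_0,v_1].
This gives a 12×8 integer matrix of rank 7; reducing to Smith normal form yields diagonal entries (1,1,1,1,1,1,1).

Computing H_k = (kernel of ∂_k) / (image of ∂_{k+1}):

  H_0: rank C_0 − rank ∂_1 = 6 − 5 = 1, and the invariant factors of ∂_1 are all 1, so H_0 = Z.
  H_1: rank ker ∂_1 − rank ∂_2 = (12 − 5) − 7 = 0, and the invariant factors of ∂_2 are all 1, so H_1 = 0.
  H_2: rank ker ∂_2 − rank ∂_3 = (8 − 7) − 0 = 1, and there is no ∂_3, so H_2 = Z.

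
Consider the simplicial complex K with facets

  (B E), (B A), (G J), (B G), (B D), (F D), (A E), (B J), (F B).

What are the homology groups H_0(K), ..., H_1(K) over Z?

We work with the vertex ordering A < B < D < E < F < G < J. The simplices of K, each written with vertices in increasing order, are:

  0-simplices (7): A, B, D, E, F, G, J
  1-simplices (9): AB, AE, BD, BE, BF, BG, BJ, DF, GJ

Hence C_0 ≅ Z^7, C_1 ≅ Z^9.

Boundary ∂_1: C_1 → C_0 sends each edge [p,q] (with p < q) to q − p. For instance
  ∂BF = F − B.
The resulting 7×9 matrix has rank 6, and its Smith normal form has invariant factors (1,1,1,1,1,1).

Computing H_k = (kernel of ∂_k) / (image of ∂_{k+1}):

  H_0: rank C_0 − rank ∂_1 = 7 − 6 = 1, and the invariant factors of ∂_1 are all 1, so H_0 = Z.
  H_1: rank ker ∂_1 − rank ∂_2 = (9 − 6) − 0 = 3, and there is no ∂_2, so H_1 = Z^3.

As a check, the Euler characteristic is 7 − 9 = -2, which agrees with 1 − 3 = -2.
(K is a triangulation of a wedge of 3 circles.)

H_0 = Z,  H_1 = Z^3.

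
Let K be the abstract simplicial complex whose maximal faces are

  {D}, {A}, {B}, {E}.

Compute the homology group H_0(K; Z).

H_0 = Z^4.

Take the total order A < B < D < E on the vertex set. Then K (dimension 0) consists of the simplices:

  0-simplices (4): A, B, D, E

giving chain groups C_0 ≅ Z^4.

Computing H_k = (kernel of ∂_k) / (image of ∂_{k+1}):

  H_0: rank C_0 − rank ∂_1 = 4 − 0 = 4, and there is no ∂_1, so H_0 ≅ Z^4.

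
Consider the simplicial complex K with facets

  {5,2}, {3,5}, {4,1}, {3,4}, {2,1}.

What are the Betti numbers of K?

Order the vertices as 1 < 2 < 3 < 4 < 5. Listing each simplex with vertices in this order, K has dimension 1 with simplices:

  0-simplices (5): [1], [2], [3], [4], [5]
  1-simplices (5): [1,2], [1,4], [2,5], [3,4], [3,5]

so the chain groups are C_0 ≅ Z^5, C_1 ≅ Z^5.

The boundary map ∂_1: C_1 → C_0 maps an edge to its endpoints' difference, ∂[p,q] = q − p. For instance
  ∂[3,4] = [4] − [3].
As a 5×5 matrix over Z this has rank 4, with invariant factors (1,1,1,1).

From H_k ≅ ker(∂_k) / im(∂_{k+1}) we obtain:

  H_0: rank C_0 − rank ∂_1 = 5 − 4 = 1, and the invariant factors of ∂_1 are all 1, so H_0 ≅ Z.
  H_1: rank ker ∂_1 − rank ∂_2 = (5 − 4) − 0 = 1, and there is no ∂_2, so H_1 ≅ Z.

Hence the Betti numbers are b_0 = 1, b_1 = 1.

b_0 = 1, b_1 = 1.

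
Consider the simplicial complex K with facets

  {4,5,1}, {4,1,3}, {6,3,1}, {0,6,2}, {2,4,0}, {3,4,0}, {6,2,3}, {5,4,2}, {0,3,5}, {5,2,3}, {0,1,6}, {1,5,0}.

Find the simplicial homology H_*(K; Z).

Order the vertices as 0 < 1 < 2 < 3 < 4 < 5 < 6. Listing each simplex with vertices in this order, K has dimension 2 with simplices:

  0-simplices (7): [0], [1], [2], [3], [4], [5], [6]
  1-simplices (18): [0,1], [0,2], [0,3], [0,4], [0,5], [0,6], [1,3], [1,4], [1,5], [1,6], [2,3], [2,4], [2,5], [2,6], [3,4], [3,5], [3,6], [4,5]
  2-simplices (12): [0,1,5], [0,1,6], [0,2,4], [0,2,6], [0,3,4], [0,3,5], [1,3,4], [1,3,6], [1,4,5], [2,3,5], [2,3,6], [2,4,5]

so the chain groups are C_0 ≅ Z^7, C_1 ≅ Z^18, C_2 ≅ Z^12.

∂_1: C_1 → C_0 sends each edge [p,q] (with p < q) to q − p.
The 7×18 boundary matrix has rank 6 and Smith normal form diag(1,1,1,1,1,1).

Boundary ∂_2: C_2 → C_1 acts by ∂[p,q,r] = [q,r] − [p,r] + [p,q]. For instance
  ∂[0,3,5] = [3,5] − [0,5] + [0,3],
  ∂[2,3,5] = [3,5] − [2,5] + [2,3].
As a 18×12 matrix over Z this has rank 12, with invariant factors (1,1,1,1,1,1,1,1,1,1,1,2).

Reading off H_k = ker ∂_k / im ∂_{k+1}:

  H_0: rank C_0 − rank ∂_1 = 7 − 6 = 1, and the invariant factors of ∂_1 are all 1, so H_0 = Z.
  H_1: rank ker ∂_1 − rank ∂_2 = (18 − 6) − 12 = 0, and ∂_2 has invariant factor 2 > 1, so H_1 = Z/2.
  H_2: rank ker ∂_2 − rank ∂_3 = (12 − 12) − 0 = 0, and there is no ∂_3, so H_2 = 0.

(K is a triangulation of the real projective plane RP^2.)

H_0 = Z,  H_1 = Z/2,  H_2 = 0.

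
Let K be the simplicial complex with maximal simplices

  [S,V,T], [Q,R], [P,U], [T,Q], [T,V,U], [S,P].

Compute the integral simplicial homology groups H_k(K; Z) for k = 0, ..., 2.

H_0 = Z,  H_1 = Z,  H_2 = 0.

We work with the vertex ordering P < Q < R < S < T < U < V. The simplices of K, each written with vertices in increasing order, are:

  0-simplices (7): P, Q, R, S, T, U, V
  1-simplices (9): PS, PU, QR, QT, ST, SV, TU, TV, UV
  2-simplices (2): STV, TUV

Hence C_0 ≅ Z^7, C_1 ≅ Z^9, C_2 ≅ Z^2.

∂_1: C_1 → C_0 sends each edge [p,q] (with p < q) to q − p.
The 7×9 boundary matrix has rank 6 and Smith normal form diag(1,1,1,1,1,1).

∂_2: C_2 → C_1 maps a triangle to the signed sum of its edges. For instance
  ∂STV = TV − SV + ST,
  ∂TUV = UV − TV + TU.
This gives a 9×2 integer matrix of rank 2; reducing to Smith normal form yields diagonal entries (1,1).

Now H_k = ker ∂_k / im ∂_{k+1}, so:

  H_0: rank C_0 − rank ∂_1 = 7 − 6 = 1, and the invariant factors of ∂_1 are all 1, so H_0 ≅ Z.
  H_1: rank ker ∂_1 − rank ∂_2 = (9 − 6) − 2 = 1, and the invariant factors of ∂_2 are all 1, so H_1 ≅ Z.
  H_2: rank ker ∂_2 − rank ∂_3 = (2 − 2) − 0 = 0, and there is no ∂_3, so H_2 ≅ 0.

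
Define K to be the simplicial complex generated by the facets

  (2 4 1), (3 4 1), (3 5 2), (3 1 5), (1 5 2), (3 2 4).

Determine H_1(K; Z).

H_1 ≅ 0.

K has 5 vertices, 9 edges, 6 triangles.
rank ∂_1 = 4, rank ∂_2 = 5 ⇒ b_1 = 9 − 4 − 5 = 0; all invariant factors of ∂_2 are 1 so no torsion. So H_1 = 0.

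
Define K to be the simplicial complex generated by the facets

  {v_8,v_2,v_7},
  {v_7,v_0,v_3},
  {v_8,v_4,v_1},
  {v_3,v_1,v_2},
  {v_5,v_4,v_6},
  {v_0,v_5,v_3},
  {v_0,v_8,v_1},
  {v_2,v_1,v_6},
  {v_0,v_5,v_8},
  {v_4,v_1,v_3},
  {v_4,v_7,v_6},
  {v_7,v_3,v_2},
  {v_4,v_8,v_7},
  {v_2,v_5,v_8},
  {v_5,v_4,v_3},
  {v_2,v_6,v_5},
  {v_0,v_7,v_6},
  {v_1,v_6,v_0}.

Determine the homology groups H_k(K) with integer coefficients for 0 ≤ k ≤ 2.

Take the total order v_0 < v_1 < v_2 < v_3 < v_4 < v_5 < v_6 < v_7 < v_8 on the vertex set. Then K (dimension 2) consists of the simplices:

  0-simplices (9): [v_0], [v_1], [v_2], [v_3], [v_4], [v_5], [v_6], [v_7], [v_8]
  1-simplices (27): (27 of them)
  2-simplices (18): (18 of them)

Hence C_0 ≅ Z^9, C_1 ≅ Z^27, C_2 ≅ Z^18.

Boundary ∂_1: C_1 → C_0 sends each edge [p,q] (with p < q) to q − p.
This gives a 9×27 integer matrix of rank 8; reducing to Smith normal form yields diagonal entries (1,1,1,1,1,1,1,1).

∂_2: C_2 → C_1 acts by ∂[p,q,r] = [q,r] − [p,r] + [p,q]. For instance
  ∂[v_0,v_3,v_5] = [v_3,v_5] − [v_0,v_5] + [v_0,v_3],
  ∂[v_2,v_5,v_6] = [v_5,v_6] − [v_2,v_6] + [v_2,v_5].
The 27×18 boundary matrix has rank 17 and Smith normal form diag(1,1,1,1,1,1,1,1,1,1,1,1,1,1,1,1,1).

Computing H_k = (kernel of ∂_k) / (image of ∂_{k+1}):

  H_0: rank C_0 − rank ∂_1 = 9 − 8 = 1, and the invariant factors of ∂_1 are all 1, so H_0 ≅ Z.
  H_1: rank ker ∂_1 − rank ∂_2 = (27 − 8) − 17 = 2, and the invariant factors of ∂_2 are all 1, so H_1 ≅ Z^2.
  H_2: rank ker ∂_2 − rank ∂_3 = (18 − 17) − 0 = 1, and there is no ∂_3, so H_2 ≅ Z.

(K is a triangulation of the torus T^2.)

H_0 ≅ Z,  H_1 ≅ Z^2,  H_2 ≅ Z.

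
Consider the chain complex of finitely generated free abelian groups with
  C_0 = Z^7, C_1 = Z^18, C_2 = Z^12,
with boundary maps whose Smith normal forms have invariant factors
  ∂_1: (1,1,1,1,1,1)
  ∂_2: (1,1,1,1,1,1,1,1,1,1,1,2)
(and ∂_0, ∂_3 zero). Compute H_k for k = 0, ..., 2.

H_0 = Z,  H_1 = Z/2Z,  H_2 = 0.

H_0: b_0 = 7 − 0 − 6 = 1; torsion from ∂_1 factors > 1: none. So H_0 = Z.
H_1: b_1 = 18 − 6 − 12 = 0; torsion from ∂_2 factors > 1: [2]. So H_1 = Z/2Z.
H_2: b_2 = 12 − 12 − 0 = 0; torsion from ∂_3 factors > 1: none. So H_2 = 0.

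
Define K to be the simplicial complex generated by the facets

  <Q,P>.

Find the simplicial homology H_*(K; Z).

H_0 ≅ Z,  H_1 = 0.

K has 2 vertices, 1 edge.
rank ∂_0 = 0, rank ∂_1 = 1 ⇒ b_0 = 2 − 0 − 1 = 1; all invariant factors of ∂_1 are 1 so no torsion. So H_0 = Z.
rank ∂_1 = 1, rank ∂_2 = 0 ⇒ b_1 = 1 − 1 − 0 = 0. So H_1 = 0.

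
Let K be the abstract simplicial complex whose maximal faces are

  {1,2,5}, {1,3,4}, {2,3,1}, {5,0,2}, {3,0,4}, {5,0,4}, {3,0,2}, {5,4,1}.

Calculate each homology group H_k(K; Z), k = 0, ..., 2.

Take the total order 0 < 1 < 2 < 3 < 4 < 5 on the vertex set. Then K (dimension 2) consists of the simplices:

  0-simplices (6): [0], [1], [2], [3], [4], [5]
  1-simplices (12): [0,2], [0,3], [0,4], [0,5], [1,2], [1,3], [1,4], [1,5], [2,3], [2,5], [3,4], [4,5]
  2-simplices (8): [0,2,3], [0,2,5], [0,3,4], [0,4,5], [1,2,3], [1,2,5], [1,3,4], [1,4,5]

so the chain groups are C_0 ≅ Z^6, C_1 ≅ Z^12, C_2 ≅ Z^8.

The boundary map ∂_1: C_1 → C_0 sends each edge [p,q] (with p < q) to q − p.
The resulting 6×12 matrix has rank 5, and its Smith normal form has invariant factors (1,1,1,1,1).

The boundary map ∂_2: C_2 → C_1 acts by ∂[p,q,r] = [q,r] − [p,r] + [p,q]. For instance
  ∂[0,2,5] = [2,5] − [0,5] + [0,2],
  ∂[1,2,5] = [2,5] − [1,5] + [1,2].
This gives a 12×8 integer matrix of rank 7; reducing to Smith normal form yields diagonal entries (1,1,1,1,1,1,1).

Reading off H_k = ker ∂_k / im ∂_{k+1}:

  H_0: rank C_0 − rank ∂_1 = 6 − 5 = 1, and the invariant factors of ∂_1 are all 1, so H_0 ≅ Z.
  H_1: rank ker ∂_1 − rank ∂_2 = (12 − 5) − 7 = 0, and the invariant factors of ∂_2 are all 1, so H_1 ≅ 0.
  H_2: rank ker ∂_2 − rank ∂_3 = (8 − 7) − 0 = 1, and there is no ∂_3, so H_2 ≅ Z.

(K is a triangulation of the 2-sphere S^2.)

H_0 ≅ Z,  H_1 = 0,  H_2 ≅ Z.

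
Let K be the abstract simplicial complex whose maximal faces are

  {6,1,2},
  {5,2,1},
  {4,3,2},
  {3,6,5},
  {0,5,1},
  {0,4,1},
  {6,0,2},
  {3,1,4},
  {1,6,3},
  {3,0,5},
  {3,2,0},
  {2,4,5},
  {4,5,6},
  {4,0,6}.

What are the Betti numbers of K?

b_0 = 1, b_1 = 2, b_2 = 1.

Fix the vertex order 0 < 1 < 2 < 3 < 4 < 5 < 6 and write every simplex with vertices in increasing order. Then dim K = 2 and the simplices of K are:

  0-simplices (7): [0], [1], [2], [3], [4], [5], [6]
  1-simplices (21): [0,1], [0,2], [0,3], [0,4], [0,5], [0,6], [1,2], [1,3], [1,4], [1,5], [1,6], [2,3], [2,4], [2,5], [2,6], [3,4], [3,5], [3,6], [4,5], [4,6], [5,6]
  2-simplices (14): [0,1,4], [0,1,5], [0,2,3], [0,2,6], [0,3,5], [0,4,6], [1,2,5], [1,2,6], [1,3,4], [1,3,6], [2,3,4], [2,4,5], [3,5,6], [4,5,6]

Hence C_0 ≅ Z^7, C_1 ≅ Z^21, C_2 ≅ Z^14.

∂_1: C_1 → C_0 sends each edge [p,q] (with p < q) to q − p. For instance
  ∂[0,1] = [1] − [0].
This gives a 7×21 integer matrix of rank 6; reducing to Smith normal form yields diagonal entries (1,1,1,1,1,1).

∂_2: C_2 → C_1 sends each 2-simplex [p,q,r] to [q,r] − [p,r] + [p,q]. For instance
  ∂[0,4,6] = [4,6] − [0,6] + [0,4],
  ∂[0,1,5] = [1,5] − [0,5] + [0,1].
The 21×14 boundary matrix has rank 13 and Smith normal form diag(1,1,1,1,1,1,1,1,1,1,1,1,1).

Now H_k = ker ∂_k / im ∂_{k+1}, so:

  H_0: rank C_0 − rank ∂_1 = 7 − 6 = 1, and the invariant factors of ∂_1 are all 1, so H_0 ≅ Z.
  H_1: rank ker ∂_1 − rank ∂_2 = (21 − 6) − 13 = 2, and the invariant factors of ∂_2 are all 1, so H_1 ≅ Z^2.
  H_2: rank ker ∂_2 − rank ∂_3 = (14 − 13) − 0 = 1, and there is no ∂_3, so H_2 ≅ Z.

Hence the Betti numbers are b_0 = 1, b_1 = 2, b_2 = 1.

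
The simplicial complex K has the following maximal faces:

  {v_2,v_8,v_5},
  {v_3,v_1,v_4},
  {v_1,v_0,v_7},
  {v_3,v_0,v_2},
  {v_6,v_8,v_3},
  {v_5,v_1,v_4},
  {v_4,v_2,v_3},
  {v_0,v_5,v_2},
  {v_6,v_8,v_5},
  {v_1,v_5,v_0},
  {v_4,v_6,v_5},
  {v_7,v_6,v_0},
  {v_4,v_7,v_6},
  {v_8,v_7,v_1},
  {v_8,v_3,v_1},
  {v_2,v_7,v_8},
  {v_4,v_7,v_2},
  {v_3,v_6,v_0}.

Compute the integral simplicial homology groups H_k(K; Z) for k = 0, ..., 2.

Order the vertices as v_0 < v_1 < v_2 < v_3 < v_4 < v_5 < v_6 < v_7 < v_8. Listing each simplex with vertices in this order, K has dimension 2 with simplices:

  0-simplices (9): [v_0], [v_1], [v_2], [v_3], [v_4], [v_5], [v_6], [v_7], [v_8]
  1-simplices (27): (27 of them)
  2-simplices (18): (18 of them)

giving chain groups C_0 ≅ Z^9, C_1 ≅ Z^27, C_2 ≅ Z^18.

The boundary map ∂_1: C_1 → C_0 sends each edge [p,q] (with p < q) to q − p. For instance
  ∂[v_1,v_3] = [v_3] − [v_1].
This gives a 9×27 integer matrix of rank 8; reducing to Smith normal form yields diagonal entries (1,1,1,1,1,1,1,1).

The boundary map ∂_2: C_2 → C_1 maps a triangle to the signed sum of its edges. For instance
  ∂[v_0,v_1,v_5] = [v_1,v_5] − [v_0,v_5] + [v_0,v_1],
  ∂[v_2,v_5,v_8] = [v_5,v_8] − [v_2,v_8] + [v_2,v_5].
This gives a 27×18 integer matrix of rank 17; reducing to Smith normal form yields diagonal entries (1,1,1,1,1,1,1,1,1,1,1,1,1,1,1,1,1).

Computing H_k = (kernel of ∂_k) / (image of ∂_{k+1}):

  H_0: rank C_0 − rank ∂_1 = 9 − 8 = 1, and the invariant factors of ∂_1 are all 1, so H_0 = Z.
  H_1: rank ker ∂_1 − rank ∂_2 = (27 − 8) − 17 = 2, and the invariant factors of ∂_2 are all 1, so H_1 = Z^2.
  H_2: rank ker ∂_2 − rank ∂_3 = (18 − 17) − 0 = 1, and there is no ∂_3, so H_2 = Z.

(K is a triangulation of the torus T^2.)

H_0 ≅ Z,  H_1 ≅ Z^2,  H_2 ≅ Z.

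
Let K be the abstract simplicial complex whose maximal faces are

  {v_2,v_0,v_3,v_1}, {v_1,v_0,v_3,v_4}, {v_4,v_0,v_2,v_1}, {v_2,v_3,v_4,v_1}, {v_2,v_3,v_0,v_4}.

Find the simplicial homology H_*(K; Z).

Fix the vertex order v_0 < v_1 < v_2 < v_3 < v_4 and write every simplex with vertices in increasing order. Then dim K = 3 and the simplices of K are:

  0-simplices (5): [v_0], [v_1], [v_2], [v_3], [v_4]
  1-simplices (10): [v_0,v_1], [v_0,v_2], [v_0,v_3], [v_0,v_4], [v_1,v_2], [v_1,v_3], [v_1,v_4], [v_2,v_3], [v_2,v_4], [v_3,v_4]
  2-simplices (10): [v_0,v_1,v_2], [v_0,v_1,v_3], [v_0,v_1,v_4], [v_0,v_2,v_3], [v_0,v_2,v_4], [v_0,v_3,v_4], [v_1,v_2,v_3], [v_1,v_2,v_4], [v_1,v_3,v_4], [v_2,v_3,v_4]
  3-simplices (5): [v_0,v_1,v_2,v_3], [v_0,v_1,v_2,v_4], [v_0,v_1,v_3,v_4], [v_0,v_2,v_3,v_4], [v_1,v_2,v_3,v_4]

so the chain groups are C_0 ≅ Z^5, C_1 ≅ Z^10, C_2 ≅ Z^10, C_3 ≅ Z^5.

Boundary ∂_1: C_1 → C_0 sends each edge [p,q] (with p < q) to q − p.
This gives a 5×10 integer matrix of rank 4; reducing to Smith normal form yields diagonal entries (1,1,1,1).

The boundary map ∂_2: C_2 → C_1 acts by ∂[p,q,r] = [q,r] − [p,r] + [p,q]. For instance
  ∂[v_0,v_1,v_4] = [v_1,v_4] − [v_0,v_4] + [v_0,v_1],
  ∂[v_2,v_3,v_4] = [v_3,v_4] − [v_2,v_4] + [v_2,v_3].
As a 10×10 matrix over Z this has rank 6, with invariant factors (1,1,1,1,1,1).

The boundary map ∂_3: C_3 → C_2 sends each 3-simplex σ to the alternating sum Σ_i (−1)^i (σ with its i-th vertex removed). For instance
  ∂[v_1,v_2,v_3,v_4] = [v_2,v_3,v_4] − [v_1,v_3,v_4] + [v_1,v_2,v_4] − [v_1,v_2,v_3],
  ∂[v_0,v_1,v_3,v_4] = [v_1,v_3,v_4] − [v_0,v_3,v_4] + [v_0,v_1,v_4] − [v_0,v_1,v_3].
The resulting 10×5 matrix has rank 4, and its Smith normal form has invariant factors (1,1,1,1).

From H_k ≅ ker(∂_k) / im(∂_{k+1}) we obtain:

  H_0: rank C_0 − rank ∂_1 = 5 − 4 = 1, and the invariant factors of ∂_1 are all 1, so H_0 ≅ Z.
  H_1: rank ker ∂_1 − rank ∂_2 = (10 − 4) − 6 = 0, and the invariant factors of ∂_2 are all 1, so H_1 ≅ 0.
  H_2: rank ker ∂_2 − rank ∂_3 = (10 − 6) − 4 = 0, and the invariant factors of ∂_3 are all 1, so H_2 ≅ 0.
  H_3: rank ker ∂_3 − rank ∂_4 = (5 − 4) − 0 = 1, and there is no ∂_4, so H_3 ≅ Z.

(K is a triangulation of the 3-sphere S^3.)

H_0 ≅ Z,  H_1 = 0,  H_2 = 0,  H_3 ≅ Z.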